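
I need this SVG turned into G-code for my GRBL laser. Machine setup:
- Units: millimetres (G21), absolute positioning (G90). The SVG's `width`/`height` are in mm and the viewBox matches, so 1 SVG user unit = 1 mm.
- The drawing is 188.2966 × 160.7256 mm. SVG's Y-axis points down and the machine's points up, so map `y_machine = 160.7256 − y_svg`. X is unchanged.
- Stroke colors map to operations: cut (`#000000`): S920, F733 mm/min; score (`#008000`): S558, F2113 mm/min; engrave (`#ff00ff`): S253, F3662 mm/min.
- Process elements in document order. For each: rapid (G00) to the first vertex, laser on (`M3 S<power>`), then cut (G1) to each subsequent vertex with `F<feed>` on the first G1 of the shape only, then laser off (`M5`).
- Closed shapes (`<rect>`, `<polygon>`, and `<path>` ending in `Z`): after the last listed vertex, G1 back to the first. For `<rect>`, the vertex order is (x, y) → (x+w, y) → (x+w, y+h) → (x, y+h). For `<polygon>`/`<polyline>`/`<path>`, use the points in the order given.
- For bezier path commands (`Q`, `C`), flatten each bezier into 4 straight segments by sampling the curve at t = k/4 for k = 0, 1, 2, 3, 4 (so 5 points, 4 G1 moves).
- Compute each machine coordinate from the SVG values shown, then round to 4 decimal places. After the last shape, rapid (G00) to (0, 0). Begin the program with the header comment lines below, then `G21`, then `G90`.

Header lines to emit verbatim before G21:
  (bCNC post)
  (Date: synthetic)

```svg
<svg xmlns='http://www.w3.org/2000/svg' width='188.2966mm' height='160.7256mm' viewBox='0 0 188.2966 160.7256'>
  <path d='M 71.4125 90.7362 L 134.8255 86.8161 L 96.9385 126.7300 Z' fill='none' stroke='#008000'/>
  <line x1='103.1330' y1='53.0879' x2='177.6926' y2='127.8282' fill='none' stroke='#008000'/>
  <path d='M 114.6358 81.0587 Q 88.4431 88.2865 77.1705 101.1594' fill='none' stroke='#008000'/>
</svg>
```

(bCNC post)
(Date: synthetic)
G21
G90
G00 X71.4125 Y69.9894
M3 S558
G1 X134.8255 Y73.9095 F2113
G1 X96.9385 Y33.9956
G1 X71.4125 Y69.9894
M5
G00 X103.1330 Y107.6377
M3 S558
G1 X177.6926 Y32.8974 F2113
M5
G00 X114.6358 Y79.6669
M3 S558
G1 X102.4720 Y75.7002 F2113
G1 X92.1731 Y71.0278
G1 X83.7393 Y65.6498
G1 X77.1705 Y59.5662
M5
G00 X0.0000 Y0.0000

Since the viewBox matches the mm dimensions, user units are millimetres directly. The only transform is the Y-flip y_m = 160.7256 − y_svg.

Shape 1 is a closed polygon drawn with `<path>`. Its stroke #008000 means score at S558, F2113. After flipping Y the toolpath is (71.4125,69.9894) → (134.8255,73.9095) → (96.9385,33.9956) → (71.4125,69.9894), returning to the start.

Shape 2 is a line segment drawn with `<line>`. Its stroke #008000 means score at S558, F2113. After flipping Y the toolpath is (103.1330,107.6377) → (177.6926,32.8974).

Shape 3 is a quadratic bezier drawn with `<path>`. Its stroke #008000 means score at S558, F2113. After flipping Y the toolpath is (114.6358,79.6669) → (102.4720,75.7002) → (92.1731,71.0278) → (83.7393,65.6498) → (77.1705,59.5662).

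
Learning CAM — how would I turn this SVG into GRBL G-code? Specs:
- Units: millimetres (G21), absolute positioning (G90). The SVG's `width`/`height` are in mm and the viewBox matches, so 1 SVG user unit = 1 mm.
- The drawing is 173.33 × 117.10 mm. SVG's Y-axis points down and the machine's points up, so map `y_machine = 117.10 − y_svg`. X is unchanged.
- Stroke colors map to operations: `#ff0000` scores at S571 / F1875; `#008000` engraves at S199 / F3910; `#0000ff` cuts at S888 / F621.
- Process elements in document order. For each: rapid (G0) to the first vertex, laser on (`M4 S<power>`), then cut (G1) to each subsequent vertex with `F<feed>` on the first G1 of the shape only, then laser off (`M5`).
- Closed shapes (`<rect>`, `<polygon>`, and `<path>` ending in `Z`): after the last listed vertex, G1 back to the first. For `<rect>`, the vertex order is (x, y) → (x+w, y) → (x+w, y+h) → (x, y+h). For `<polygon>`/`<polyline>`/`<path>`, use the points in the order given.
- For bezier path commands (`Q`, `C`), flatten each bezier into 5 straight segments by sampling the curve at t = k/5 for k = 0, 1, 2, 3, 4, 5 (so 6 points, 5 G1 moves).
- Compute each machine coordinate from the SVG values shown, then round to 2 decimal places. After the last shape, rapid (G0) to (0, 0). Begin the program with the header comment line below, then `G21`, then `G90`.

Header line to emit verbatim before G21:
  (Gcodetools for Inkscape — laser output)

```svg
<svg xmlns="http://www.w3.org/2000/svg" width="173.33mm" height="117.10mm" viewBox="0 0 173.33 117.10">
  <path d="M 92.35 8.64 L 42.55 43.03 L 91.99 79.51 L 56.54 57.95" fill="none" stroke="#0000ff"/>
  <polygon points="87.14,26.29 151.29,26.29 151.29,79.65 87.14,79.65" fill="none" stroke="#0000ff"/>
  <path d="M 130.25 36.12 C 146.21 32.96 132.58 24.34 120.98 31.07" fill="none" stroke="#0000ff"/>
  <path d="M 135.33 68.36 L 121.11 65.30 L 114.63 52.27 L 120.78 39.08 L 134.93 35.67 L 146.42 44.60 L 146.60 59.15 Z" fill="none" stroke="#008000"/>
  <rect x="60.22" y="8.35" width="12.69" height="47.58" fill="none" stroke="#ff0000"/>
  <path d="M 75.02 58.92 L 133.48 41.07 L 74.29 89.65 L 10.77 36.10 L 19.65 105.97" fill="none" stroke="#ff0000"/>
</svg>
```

(Gcodetools for Inkscape — laser output)
G21
G90
G0 X92.35 Y108.46
M4 S888
G1 X42.55 Y74.07 F621
G1 X91.99 Y37.59
G1 X56.54 Y59.15
M5
G0 X87.14 Y90.81
M4 S888
G1 X151.29 Y90.81 F621
G1 X151.29 Y37.45
G1 X87.14 Y37.45
G1 X87.14 Y90.81
M5
G0 X130.25 Y80.98
M4 S888
G1 X136.53 Y83.36 F621
G1 X137.22 Y86.06
G1 X133.85 Y88.07
G1 X127.93 Y88.39
G1 X120.98 Y86.03
M5
G0 X135.33 Y48.74
M4 S199
G1 X121.11 Y51.80 F3910
G1 X114.63 Y64.83
G1 X120.78 Y78.02
G1 X134.93 Y81.43
G1 X146.42 Y72.50
G1 X146.60 Y57.95
G1 X135.33 Y48.74
M5
G0 X60.22 Y108.75
M4 S571
G1 X72.91 Y108.75 F1875
G1 X72.91 Y61.17
G1 X60.22 Y61.17
G1 X60.22 Y108.75
M5
G0 X75.02 Y58.18
M4 S571
G1 X133.48 Y76.03 F1875
G1 X74.29 Y27.45
G1 X10.77 Y81.00
G1 X19.65 Y11.13
M5
G0 X0.00 Y0.00

1 u = 1 mm; y_m = 117.10 − y.

[1] `<path>` open polyline, #0000ff→cut S888 F621: (92.35,108.46) → (42.55,74.07) → (91.99,37.59) → (56.54,59.15)

[2] `<polygon>` rectangle, #0000ff→cut S888 F621: (87.14,90.81) → (151.29,90.81) → (151.29,37.45) → (87.14,37.45) → (87.14,90.81) (closed)

[3] `<path>` cubic bezier, #0000ff→cut S888 F621: (130.25,80.98) → (136.53,83.36) → (137.22,86.06) → (133.85,88.07) → (127.93,88.39) → (120.98,86.03)

[4] `<path>` regular polygon, #008000→engrave S199 F3910: (135.33,48.74) → (121.11,51.80) → (114.63,64.83) → (120.78,78.02) → (134.93,81.43) → (146.42,72.50) → (146.60,57.95) → (135.33,48.74) (closed)

[5] `<rect>` rectangle, #ff0000→score S571 F1875: (60.22,108.75) → (72.91,108.75) → (72.91,61.17) → (60.22,61.17) → (60.22,108.75) (closed)

[6] `<path>` open polyline, #ff0000→score S571 F1875: (75.02,58.18) → (133.48,76.03) → (74.29,27.45) → (10.77,81.00) → (19.65,11.13)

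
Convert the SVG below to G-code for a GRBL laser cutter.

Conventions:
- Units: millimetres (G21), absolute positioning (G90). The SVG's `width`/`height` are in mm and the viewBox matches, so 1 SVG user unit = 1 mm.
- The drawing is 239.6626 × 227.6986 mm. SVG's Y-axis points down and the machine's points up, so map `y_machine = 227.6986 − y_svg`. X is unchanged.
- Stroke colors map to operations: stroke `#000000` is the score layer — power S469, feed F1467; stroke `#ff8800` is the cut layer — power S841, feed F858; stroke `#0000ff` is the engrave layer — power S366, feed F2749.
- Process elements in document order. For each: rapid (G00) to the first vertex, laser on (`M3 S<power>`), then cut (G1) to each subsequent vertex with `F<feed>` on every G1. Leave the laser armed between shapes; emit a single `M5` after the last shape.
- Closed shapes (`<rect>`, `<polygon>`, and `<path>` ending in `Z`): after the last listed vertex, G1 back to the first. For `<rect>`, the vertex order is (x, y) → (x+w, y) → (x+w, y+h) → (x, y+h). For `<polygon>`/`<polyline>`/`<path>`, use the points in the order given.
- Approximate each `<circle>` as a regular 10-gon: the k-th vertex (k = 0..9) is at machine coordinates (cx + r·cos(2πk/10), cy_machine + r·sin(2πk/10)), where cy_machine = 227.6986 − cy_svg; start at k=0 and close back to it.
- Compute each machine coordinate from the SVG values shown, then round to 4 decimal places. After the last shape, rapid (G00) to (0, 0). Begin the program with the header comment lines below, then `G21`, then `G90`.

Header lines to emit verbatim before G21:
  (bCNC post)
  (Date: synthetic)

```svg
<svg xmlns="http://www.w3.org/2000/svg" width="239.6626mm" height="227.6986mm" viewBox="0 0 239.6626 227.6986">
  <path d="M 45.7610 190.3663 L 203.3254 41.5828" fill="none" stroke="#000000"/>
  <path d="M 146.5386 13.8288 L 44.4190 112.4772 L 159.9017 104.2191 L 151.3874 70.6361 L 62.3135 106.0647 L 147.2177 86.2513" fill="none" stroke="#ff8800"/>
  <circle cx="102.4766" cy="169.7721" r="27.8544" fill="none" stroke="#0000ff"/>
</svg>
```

viewBox `0 0 239.6626 227.6986` with mm width/height → 1 unit = 1 mm. Flip: y_m = 227.6986 − y_svg.

**Shape 1** — `<path>` line segment, stroke `#000000` → score (S469, F1467). Machine vertices: (45.7610,37.3323) → (203.3254,186.1158). Open path.

**Shape 2** — `<path>` open polyline, stroke `#ff8800` → cut (S841, F858). Machine vertices: (146.5386,213.8698) → (44.4190,115.2214) → (159.9017,123.4795) → (151.3874,157.0625) → (62.3135,121.6339) → (147.2177,141.4473). Open path.

**Shape 3** — `<circle>` circle, stroke `#0000ff` → engrave (S366, F2749). Machine vertices: (130.3310,57.9265) → (125.0113,74.2989) → (111.0841,84.4176) → (93.8691,84.4176) → (79.9419,74.2989) → (74.6222,57.9265) → (79.9419,41.5541) → (93.8691,31.4354) → (111.0841,31.4354) → (125.0113,41.5541) → (130.3310,57.9265). Closed: final G1 returns to the first vertex.

(bCNC post)
(Date: synthetic)
G21
G90
G00 X45.7610 Y37.3323
M3 S469
G1 X203.3254 Y186.1158 F1467
G00 X146.5386 Y213.8698
M3 S841
G1 X44.4190 Y115.2214 F858
G1 X159.9017 Y123.4795 F858
G1 X151.3874 Y157.0625 F858
G1 X62.3135 Y121.6339 F858
G1 X147.2177 Y141.4473 F858
G00 X130.3310 Y57.9265
M3 S366
G1 X125.0113 Y74.2989 F2749
G1 X111.0841 Y84.4176 F2749
G1 X93.8691 Y84.4176 F2749
G1 X79.9419 Y74.2989 F2749
G1 X74.6222 Y57.9265 F2749
G1 X79.9419 Y41.5541 F2749
G1 X93.8691 Y31.4354 F2749
G1 X111.0841 Y31.4354 F2749
G1 X125.0113 Y41.5541 F2749
G1 X130.3310 Y57.9265 F2749
M5
G00 X0.0000 Y0.0000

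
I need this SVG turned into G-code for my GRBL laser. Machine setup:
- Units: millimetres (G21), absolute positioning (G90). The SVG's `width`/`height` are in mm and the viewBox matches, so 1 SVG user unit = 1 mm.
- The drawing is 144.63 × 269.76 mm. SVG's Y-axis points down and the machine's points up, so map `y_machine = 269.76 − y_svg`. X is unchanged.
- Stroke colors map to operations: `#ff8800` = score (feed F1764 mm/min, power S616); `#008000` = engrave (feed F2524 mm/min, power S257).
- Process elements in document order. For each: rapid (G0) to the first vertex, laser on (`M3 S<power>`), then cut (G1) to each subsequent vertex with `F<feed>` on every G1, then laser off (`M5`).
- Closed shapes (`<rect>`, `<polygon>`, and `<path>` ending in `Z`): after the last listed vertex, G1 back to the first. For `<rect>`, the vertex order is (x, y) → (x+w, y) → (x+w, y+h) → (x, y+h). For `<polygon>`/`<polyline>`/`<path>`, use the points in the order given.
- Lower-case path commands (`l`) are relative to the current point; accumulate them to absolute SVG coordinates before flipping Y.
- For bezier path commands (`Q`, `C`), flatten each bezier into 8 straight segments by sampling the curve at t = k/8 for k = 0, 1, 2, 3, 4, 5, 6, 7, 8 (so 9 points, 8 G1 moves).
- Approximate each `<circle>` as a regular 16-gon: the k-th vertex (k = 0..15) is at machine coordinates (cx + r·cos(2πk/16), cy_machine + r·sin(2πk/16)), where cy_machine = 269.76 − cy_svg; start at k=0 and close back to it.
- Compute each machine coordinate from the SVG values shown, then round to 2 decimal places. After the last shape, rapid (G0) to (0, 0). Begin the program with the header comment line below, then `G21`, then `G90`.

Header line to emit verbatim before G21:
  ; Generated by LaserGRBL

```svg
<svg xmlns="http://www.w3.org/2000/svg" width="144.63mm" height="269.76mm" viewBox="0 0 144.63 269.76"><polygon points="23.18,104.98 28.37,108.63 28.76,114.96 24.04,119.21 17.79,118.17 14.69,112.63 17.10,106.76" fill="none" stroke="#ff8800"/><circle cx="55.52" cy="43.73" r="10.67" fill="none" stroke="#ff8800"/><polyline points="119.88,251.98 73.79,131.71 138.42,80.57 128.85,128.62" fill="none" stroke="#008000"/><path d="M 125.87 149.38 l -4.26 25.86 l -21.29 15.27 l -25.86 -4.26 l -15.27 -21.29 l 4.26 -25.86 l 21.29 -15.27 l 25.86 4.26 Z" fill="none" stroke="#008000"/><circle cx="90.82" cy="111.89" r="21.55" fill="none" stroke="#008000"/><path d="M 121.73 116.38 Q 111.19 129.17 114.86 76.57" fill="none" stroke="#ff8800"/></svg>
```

1 u = 1 mm; y_m = 269.76 − y.

[1] `<polygon>` regular polygon, #ff8800→score S616 F1764: (23.18,164.78) → (28.37,161.13) → (28.76,154.80) → (24.04,150.55) → (17.79,151.59) → (14.69,157.13) → (17.10,163.00) → (23.18,164.78) (closed)

[2] `<circle>` circle, #ff8800→score S616 F1764: (66.19,226.03) → (65.38,230.11) → (63.06,233.57) → (59.60,235.89) → (55.52,236.70) → (51.44,235.89) → (47.98,233.57) → (45.66,230.11) → (44.85,226.03) → (45.66,221.95) → (47.98,218.49) → (51.44,216.17) → (55.52,215.36) → (59.60,216.17) → (63.06,218.49) → (65.38,221.95) → (66.19,226.03) (closed)

[3] `<polyline>` open polyline, #008000→engrave S257 F2524: (119.88,17.78) → (73.79,138.05) → (138.42,189.19) → (128.85,141.14)

[4] `<path>` regular polygon, #008000→engrave S257 F2524: (125.87,120.38) → (121.61,94.52) → (100.32,79.25) → (74.46,83.51) → (59.19,104.80) → (63.45,130.66) → (84.74,145.93) → (110.60,141.67) → (125.87,120.38) (closed)

[5] `<circle>` circle, #008000→engrave S257 F2524: (112.37,157.87) → (110.73,166.12) → (106.06,173.11) → (99.07,177.78) → (90.82,179.42) → (82.57,177.78) → (75.58,173.11) → (70.91,166.12) → (69.27,157.87) → (70.91,149.62) → (75.58,142.63) → (82.57,137.96) → (90.82,136.32) → (99.07,137.96) → (106.06,142.63) → (110.73,149.62) → (112.37,157.87) (closed)

[6] `<path>` quadratic bezier, #ff8800→score S616 F1764: (121.73,153.38) → (119.32,151.20) → (117.35,151.07) → (115.82,152.98) → (114.74,156.94) → (114.11,162.94) → (113.91,170.98) → (114.16,181.06) → (114.86,193.19)

; Generated by LaserGRBL
G21
G90
G0 X23.18 Y164.78
M3 S616
G1 X28.37 Y161.13 F1764
G1 X28.76 Y154.80 F1764
G1 X24.04 Y150.55 F1764
G1 X17.79 Y151.59 F1764
G1 X14.69 Y157.13 F1764
G1 X17.10 Y163.00 F1764
G1 X23.18 Y164.78 F1764
M5
G0 X66.19 Y226.03
M3 S616
G1 X65.38 Y230.11 F1764
G1 X63.06 Y233.57 F1764
G1 X59.60 Y235.89 F1764
G1 X55.52 Y236.70 F1764
G1 X51.44 Y235.89 F1764
G1 X47.98 Y233.57 F1764
G1 X45.66 Y230.11 F1764
G1 X44.85 Y226.03 F1764
G1 X45.66 Y221.95 F1764
G1 X47.98 Y218.49 F1764
G1 X51.44 Y216.17 F1764
G1 X55.52 Y215.36 F1764
G1 X59.60 Y216.17 F1764
G1 X63.06 Y218.49 F1764
G1 X65.38 Y221.95 F1764
G1 X66.19 Y226.03 F1764
M5
G0 X119.88 Y17.78
M3 S257
G1 X73.79 Y138.05 F2524
G1 X138.42 Y189.19 F2524
G1 X128.85 Y141.14 F2524
M5
G0 X125.87 Y120.38
M3 S257
G1 X121.61 Y94.52 F2524
G1 X100.32 Y79.25 F2524
G1 X74.46 Y83.51 F2524
G1 X59.19 Y104.80 F2524
G1 X63.45 Y130.66 F2524
G1 X84.74 Y145.93 F2524
G1 X110.60 Y141.67 F2524
G1 X125.87 Y120.38 F2524
M5
G0 X112.37 Y157.87
M3 S257
G1 X110.73 Y166.12 F2524
G1 X106.06 Y173.11 F2524
G1 X99.07 Y177.78 F2524
G1 X90.82 Y179.42 F2524
G1 X82.57 Y177.78 F2524
G1 X75.58 Y173.11 F2524
G1 X70.91 Y166.12 F2524
G1 X69.27 Y157.87 F2524
G1 X70.91 Y149.62 F2524
G1 X75.58 Y142.63 F2524
G1 X82.57 Y137.96 F2524
G1 X90.82 Y136.32 F2524
G1 X99.07 Y137.96 F2524
G1 X106.06 Y142.63 F2524
G1 X110.73 Y149.62 F2524
G1 X112.37 Y157.87 F2524
M5
G0 X121.73 Y153.38
M3 S616
G1 X119.32 Y151.20 F1764
G1 X117.35 Y151.07 F1764
G1 X115.82 Y152.98 F1764
G1 X114.74 Y156.94 F1764
G1 X114.11 Y162.94 F1764
G1 X113.91 Y170.98 F1764
G1 X114.16 Y181.06 F1764
G1 X114.86 Y193.19 F1764
M5
G0 X0.00 Y0.00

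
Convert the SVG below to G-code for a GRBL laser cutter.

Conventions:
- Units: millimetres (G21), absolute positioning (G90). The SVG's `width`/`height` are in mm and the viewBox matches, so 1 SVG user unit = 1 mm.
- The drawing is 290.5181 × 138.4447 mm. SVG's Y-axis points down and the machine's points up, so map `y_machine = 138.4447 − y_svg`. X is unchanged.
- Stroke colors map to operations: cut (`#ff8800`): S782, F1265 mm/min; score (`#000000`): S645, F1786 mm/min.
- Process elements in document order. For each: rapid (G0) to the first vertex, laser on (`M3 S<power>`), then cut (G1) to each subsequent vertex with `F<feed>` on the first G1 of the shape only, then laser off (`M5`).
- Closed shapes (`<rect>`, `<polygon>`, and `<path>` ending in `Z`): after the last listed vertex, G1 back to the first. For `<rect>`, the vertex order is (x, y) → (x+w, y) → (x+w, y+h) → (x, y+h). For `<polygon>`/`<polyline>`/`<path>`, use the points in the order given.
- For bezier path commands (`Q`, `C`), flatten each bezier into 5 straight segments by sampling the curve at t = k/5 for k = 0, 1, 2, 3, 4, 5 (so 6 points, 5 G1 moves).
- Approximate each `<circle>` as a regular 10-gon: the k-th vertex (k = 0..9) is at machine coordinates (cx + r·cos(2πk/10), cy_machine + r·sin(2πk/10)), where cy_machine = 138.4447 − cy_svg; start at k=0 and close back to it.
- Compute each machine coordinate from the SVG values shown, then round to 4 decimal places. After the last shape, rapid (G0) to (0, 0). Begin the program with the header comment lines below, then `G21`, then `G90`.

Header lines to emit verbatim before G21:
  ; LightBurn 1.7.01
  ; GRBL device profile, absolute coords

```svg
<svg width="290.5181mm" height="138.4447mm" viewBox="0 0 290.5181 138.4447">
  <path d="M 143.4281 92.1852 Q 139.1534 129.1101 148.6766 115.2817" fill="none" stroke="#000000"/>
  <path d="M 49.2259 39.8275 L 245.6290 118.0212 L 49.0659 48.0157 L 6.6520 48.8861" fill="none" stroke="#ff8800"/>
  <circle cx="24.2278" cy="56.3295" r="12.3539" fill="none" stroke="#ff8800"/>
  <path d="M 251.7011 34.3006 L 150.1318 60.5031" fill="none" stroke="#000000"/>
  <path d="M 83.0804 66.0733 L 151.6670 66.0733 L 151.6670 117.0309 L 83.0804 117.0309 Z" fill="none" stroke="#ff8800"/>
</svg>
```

Since the viewBox matches the mm dimensions, user units are millimetres directly. The only transform is the Y-flip y_m = 138.4447 − y_svg.

Shape 1 is a quadratic bezier drawn with `<path>`. Its stroke #000000 means score at S645, F1786. After flipping Y the toolpath is (143.4281,46.2595) → (142.2701,33.5197) → (142.2160,24.8401) → (143.2657,20.2208) → (145.4192,19.6618) → (148.6766,23.1630).

Shape 2 is a open polyline drawn with `<path>`. Its stroke #ff8800 means cut at S782, F1265. After flipping Y the toolpath is (49.2259,98.6172) → (245.6290,20.4235) → (49.0659,90.4290) → (6.6520,89.5586).

Shape 3 is a circle drawn with `<circle>`. Its stroke #ff8800 means cut at S782, F1265. After flipping Y the toolpath is (36.5817,82.1152) → (34.2223,89.3766) → (28.0454,93.8645) → (20.4102,93.8645) → (14.2333,89.3766) → (11.8739,82.1152) → (14.2333,74.8538) → (20.4102,70.3659) → (28.0454,70.3659) → (34.2223,74.8538) → (36.5817,82.1152), returning to the start.

Shape 4 is a line segment drawn with `<path>`. Its stroke #000000 means score at S645, F1786. After flipping Y the toolpath is (251.7011,104.1441) → (150.1318,77.9416).

Shape 5 is a rectangle drawn with `<path>`. Its stroke #ff8800 means cut at S782, F1265. After flipping Y the toolpath is (83.0804,72.3714) → (151.6670,72.3714) → (151.6670,21.4138) → (83.0804,21.4138) → (83.0804,72.3714), returning to the start.

; LightBurn 1.7.01
; GRBL device profile, absolute coords
G21
G90
G0 X143.4281 Y46.2595
M3 S645
G1 X142.2701 Y33.5197 F1786
G1 X142.2160 Y24.8401
G1 X143.2657 Y20.2208
G1 X145.4192 Y19.6618
G1 X148.6766 Y23.1630
M5
G0 X49.2259 Y98.6172
M3 S782
G1 X245.6290 Y20.4235 F1265
G1 X49.0659 Y90.4290
G1 X6.6520 Y89.5586
M5
G0 X36.5817 Y82.1152
M3 S782
G1 X34.2223 Y89.3766 F1265
G1 X28.0454 Y93.8645
G1 X20.4102 Y93.8645
G1 X14.2333 Y89.3766
G1 X11.8739 Y82.1152
G1 X14.2333 Y74.8538
G1 X20.4102 Y70.3659
G1 X28.0454 Y70.3659
G1 X34.2223 Y74.8538
G1 X36.5817 Y82.1152
M5
G0 X251.7011 Y104.1441
M3 S645
G1 X150.1318 Y77.9416 F1786
M5
G0 X83.0804 Y72.3714
M3 S782
G1 X151.6670 Y72.3714 F1265
G1 X151.6670 Y21.4138
G1 X83.0804 Y21.4138
G1 X83.0804 Y72.3714
M5
G0 X0.0000 Y0.0000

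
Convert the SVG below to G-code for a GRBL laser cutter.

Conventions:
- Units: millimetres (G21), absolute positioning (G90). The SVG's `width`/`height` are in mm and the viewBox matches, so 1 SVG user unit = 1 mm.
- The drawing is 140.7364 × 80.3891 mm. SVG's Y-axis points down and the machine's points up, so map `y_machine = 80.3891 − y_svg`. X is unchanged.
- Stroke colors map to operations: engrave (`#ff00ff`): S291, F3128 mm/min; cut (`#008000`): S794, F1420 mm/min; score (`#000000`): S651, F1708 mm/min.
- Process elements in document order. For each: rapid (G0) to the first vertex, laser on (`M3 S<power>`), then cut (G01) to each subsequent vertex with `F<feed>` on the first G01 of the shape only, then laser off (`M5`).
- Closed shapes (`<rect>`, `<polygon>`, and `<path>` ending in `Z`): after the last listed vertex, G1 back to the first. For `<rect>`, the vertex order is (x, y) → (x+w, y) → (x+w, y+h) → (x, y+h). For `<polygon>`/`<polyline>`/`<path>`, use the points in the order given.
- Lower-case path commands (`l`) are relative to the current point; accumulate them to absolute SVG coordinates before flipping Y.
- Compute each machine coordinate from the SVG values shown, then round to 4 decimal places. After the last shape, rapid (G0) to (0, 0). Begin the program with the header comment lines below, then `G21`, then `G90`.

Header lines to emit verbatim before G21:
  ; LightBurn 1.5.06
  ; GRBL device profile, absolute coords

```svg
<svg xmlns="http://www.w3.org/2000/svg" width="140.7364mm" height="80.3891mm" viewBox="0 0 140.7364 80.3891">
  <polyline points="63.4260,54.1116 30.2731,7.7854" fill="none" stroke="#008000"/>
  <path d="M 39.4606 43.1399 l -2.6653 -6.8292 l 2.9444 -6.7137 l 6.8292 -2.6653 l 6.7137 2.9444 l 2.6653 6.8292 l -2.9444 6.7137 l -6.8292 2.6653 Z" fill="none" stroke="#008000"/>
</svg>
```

Since the viewBox matches the mm dimensions, user units are millimetres directly. The only transform is the Y-flip y_m = 80.3891 − y_svg.

Shape 1 is a line segment drawn with `<polyline>`. Its stroke #008000 means cut at S794, F1420. After flipping Y the toolpath is (63.4260,26.2775) → (30.2731,72.6037).

Shape 2 is a regular polygon drawn with `<path>`. Its stroke #008000 means cut at S794, F1420. After flipping Y the toolpath is (39.4606,37.2492) → (36.7953,44.0784) → (39.7397,50.7921) → (46.5689,53.4574) → (53.2826,50.5130) → (55.9479,43.6838) → (53.0035,36.9701) → (46.1743,34.3048) → (39.4606,37.2492), returning to the start.

; LightBurn 1.5.06
; GRBL device profile, absolute coords
G21
G90
G0 X63.4260 Y26.2775
M3 S794
G01 X30.2731 Y72.6037 F1420
M5
G0 X39.4606 Y37.2492
M3 S794
G01 X36.7953 Y44.0784 F1420
G01 X39.7397 Y50.7921
G01 X46.5689 Y53.4574
G01 X53.2826 Y50.5130
G01 X55.9479 Y43.6838
G01 X53.0035 Y36.9701
G01 X46.1743 Y34.3048
G01 X39.4606 Y37.2492
M5
G0 X0.0000 Y0.0000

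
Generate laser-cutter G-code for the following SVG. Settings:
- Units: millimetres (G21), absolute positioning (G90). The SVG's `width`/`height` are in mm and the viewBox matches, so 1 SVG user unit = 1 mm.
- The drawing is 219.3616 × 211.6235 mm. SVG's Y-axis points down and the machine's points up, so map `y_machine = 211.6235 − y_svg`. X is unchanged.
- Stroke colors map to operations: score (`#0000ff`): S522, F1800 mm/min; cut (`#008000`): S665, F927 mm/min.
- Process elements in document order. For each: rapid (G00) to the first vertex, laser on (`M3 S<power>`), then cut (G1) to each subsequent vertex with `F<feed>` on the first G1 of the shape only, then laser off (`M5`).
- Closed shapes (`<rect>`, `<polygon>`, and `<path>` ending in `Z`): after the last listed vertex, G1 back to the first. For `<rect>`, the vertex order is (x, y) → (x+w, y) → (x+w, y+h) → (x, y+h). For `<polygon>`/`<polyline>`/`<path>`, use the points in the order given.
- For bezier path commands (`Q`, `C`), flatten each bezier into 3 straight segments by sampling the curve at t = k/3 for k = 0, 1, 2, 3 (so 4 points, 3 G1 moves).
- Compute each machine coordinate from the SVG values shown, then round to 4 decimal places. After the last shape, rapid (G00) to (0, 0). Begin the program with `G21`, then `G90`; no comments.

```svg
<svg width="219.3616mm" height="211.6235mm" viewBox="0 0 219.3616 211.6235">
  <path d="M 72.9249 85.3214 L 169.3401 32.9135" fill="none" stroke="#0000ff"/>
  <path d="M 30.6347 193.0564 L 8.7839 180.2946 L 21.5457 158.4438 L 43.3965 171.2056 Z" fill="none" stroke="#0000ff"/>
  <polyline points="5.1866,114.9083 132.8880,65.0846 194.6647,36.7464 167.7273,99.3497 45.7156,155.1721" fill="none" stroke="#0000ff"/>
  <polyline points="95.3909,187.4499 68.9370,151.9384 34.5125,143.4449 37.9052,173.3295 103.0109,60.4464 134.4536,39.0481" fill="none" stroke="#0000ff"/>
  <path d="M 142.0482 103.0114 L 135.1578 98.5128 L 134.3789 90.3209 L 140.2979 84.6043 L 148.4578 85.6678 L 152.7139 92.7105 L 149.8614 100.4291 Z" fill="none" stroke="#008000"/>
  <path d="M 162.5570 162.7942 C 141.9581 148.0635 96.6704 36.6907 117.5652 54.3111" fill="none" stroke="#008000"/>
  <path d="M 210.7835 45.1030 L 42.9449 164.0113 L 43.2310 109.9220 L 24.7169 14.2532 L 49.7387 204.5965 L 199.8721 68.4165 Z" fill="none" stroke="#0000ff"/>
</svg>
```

1 u = 1 mm; y_m = 211.6235 − y.

[1] `<path>` line segment, #0000ff→score S522 F1800: (72.9249,126.3021) → (169.3401,178.7100)

[2] `<path>` regular polygon, #0000ff→score S522 F1800: (30.6347,18.5671) → (8.7839,31.3289) → (21.5457,53.1797) → (43.3965,40.4179) → (30.6347,18.5671) (closed)

[3] `<polyline>` open polyline, #0000ff→score S522 F1800: (5.1866,96.7152) → (132.8880,146.5389) → (194.6647,174.8771) → (167.7273,112.2738) → (45.7156,56.4514)

[4] `<polyline>` open polyline, #0000ff→score S522 F1800: (95.3909,24.1736) → (68.9370,59.6851) → (34.5125,68.1786) → (37.9052,38.2940) → (103.0109,151.1771) → (134.4536,172.5754)

[5] `<path>` regular polygon, #008000→cut S665 F927: (142.0482,108.6121) → (135.1578,113.1107) → (134.3789,121.3026) → (140.2979,127.0192) → (148.4578,125.9557) → (152.7139,118.9130) → (149.8614,111.1944) → (142.0482,108.6121) (closed)

[6] `<path>` cubic bezier, #008000→cut S665 F927: (162.5570,48.8293) → (137.0941,87.4172) → (115.3656,140.2919) → (117.5652,157.3124)

[7] `<path>` closed polygon, #0000ff→score S522 F1800: (210.7835,166.5205) → (42.9449,47.6122) → (43.2310,101.7015) → (24.7169,197.3703) → (49.7387,7.0270) → (199.8721,143.2070) → (210.7835,166.5205) (closed)

G21
G90
G00 X72.9249 Y126.3021
M3 S522
G1 X169.3401 Y178.7100 F1800
M5
G00 X30.6347 Y18.5671
M3 S522
G1 X8.7839 Y31.3289 F1800
G1 X21.5457 Y53.1797
G1 X43.3965 Y40.4179
G1 X30.6347 Y18.5671
M5
G00 X5.1866 Y96.7152
M3 S522
G1 X132.8880 Y146.5389 F1800
G1 X194.6647 Y174.8771
G1 X167.7273 Y112.2738
G1 X45.7156 Y56.4514
M5
G00 X95.3909 Y24.1736
M3 S522
G1 X68.9370 Y59.6851 F1800
G1 X34.5125 Y68.1786
G1 X37.9052 Y38.2940
G1 X103.0109 Y151.1771
G1 X134.4536 Y172.5754
M5
G00 X142.0482 Y108.6121
M3 S665
G1 X135.1578 Y113.1107 F927
G1 X134.3789 Y121.3026
G1 X140.2979 Y127.0192
G1 X148.4578 Y125.9557
G1 X152.7139 Y118.9130
G1 X149.8614 Y111.1944
G1 X142.0482 Y108.6121
M5
G00 X162.5570 Y48.8293
M3 S665
G1 X137.0941 Y87.4172 F927
G1 X115.3656 Y140.2919
G1 X117.5652 Y157.3124
M5
G00 X210.7835 Y166.5205
M3 S522
G1 X42.9449 Y47.6122 F1800
G1 X43.2310 Y101.7015
G1 X24.7169 Y197.3703
G1 X49.7387 Y7.0270
G1 X199.8721 Y143.2070
G1 X210.7835 Y166.5205
M5
G00 X0.0000 Y0.0000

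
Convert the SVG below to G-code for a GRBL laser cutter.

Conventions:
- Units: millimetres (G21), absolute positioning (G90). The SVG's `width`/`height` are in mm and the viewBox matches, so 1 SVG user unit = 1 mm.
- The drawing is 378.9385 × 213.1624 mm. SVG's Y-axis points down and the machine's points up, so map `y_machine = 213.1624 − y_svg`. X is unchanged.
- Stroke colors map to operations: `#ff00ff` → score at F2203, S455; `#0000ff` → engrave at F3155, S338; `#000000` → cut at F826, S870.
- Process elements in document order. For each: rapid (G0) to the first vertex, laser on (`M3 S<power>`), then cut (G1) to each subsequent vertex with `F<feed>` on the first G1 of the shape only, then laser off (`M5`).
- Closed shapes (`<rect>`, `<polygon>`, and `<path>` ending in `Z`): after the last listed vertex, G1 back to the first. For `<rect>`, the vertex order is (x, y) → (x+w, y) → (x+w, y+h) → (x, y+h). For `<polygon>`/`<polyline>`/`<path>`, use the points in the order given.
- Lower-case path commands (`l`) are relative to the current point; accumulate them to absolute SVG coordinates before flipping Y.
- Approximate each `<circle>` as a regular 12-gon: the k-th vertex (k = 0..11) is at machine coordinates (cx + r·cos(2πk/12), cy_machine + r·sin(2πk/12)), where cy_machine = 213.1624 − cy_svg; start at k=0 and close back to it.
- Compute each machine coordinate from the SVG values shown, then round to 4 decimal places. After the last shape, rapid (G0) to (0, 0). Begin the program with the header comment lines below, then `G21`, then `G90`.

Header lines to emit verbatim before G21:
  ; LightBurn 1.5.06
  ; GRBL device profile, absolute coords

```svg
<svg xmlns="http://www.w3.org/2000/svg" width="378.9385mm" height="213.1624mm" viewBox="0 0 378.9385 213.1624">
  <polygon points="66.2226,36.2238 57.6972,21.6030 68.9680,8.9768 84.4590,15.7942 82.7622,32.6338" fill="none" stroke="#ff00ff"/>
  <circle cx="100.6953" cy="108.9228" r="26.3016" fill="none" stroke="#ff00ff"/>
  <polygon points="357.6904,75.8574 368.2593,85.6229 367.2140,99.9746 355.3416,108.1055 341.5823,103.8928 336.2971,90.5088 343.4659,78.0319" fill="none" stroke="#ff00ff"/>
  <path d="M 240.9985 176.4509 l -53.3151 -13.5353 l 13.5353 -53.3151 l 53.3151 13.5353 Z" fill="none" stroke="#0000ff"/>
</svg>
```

; LightBurn 1.5.06
; GRBL device profile, absolute coords
G21
G90
G0 X66.2226 Y176.9386
M3 S455
G1 X57.6972 Y191.5594 F2203
G1 X68.9680 Y204.1856
G1 X84.4590 Y197.3682
G1 X82.7622 Y180.5286
G1 X66.2226 Y176.9386
M5
G0 X126.9969 Y104.2396
M3 S455
G1 X123.4732 Y117.3904 F2203
G1 X113.8461 Y127.0175
G1 X100.6953 Y130.5412
G1 X87.5445 Y127.0175
G1 X77.9174 Y117.3904
G1 X74.3937 Y104.2396
G1 X77.9174 Y91.0888
G1 X87.5445 Y81.4617
G1 X100.6953 Y77.9380
G1 X113.8461 Y81.4617
G1 X123.4732 Y91.0888
G1 X126.9969 Y104.2396
M5
G0 X357.6904 Y137.3050
M3 S455
G1 X368.2593 Y127.5395 F2203
G1 X367.2140 Y113.1878
G1 X355.3416 Y105.0569
G1 X341.5823 Y109.2696
G1 X336.2971 Y122.6536
G1 X343.4659 Y135.1305
G1 X357.6904 Y137.3050
M5
G0 X240.9985 Y36.7115
M3 S338
G1 X187.6834 Y50.2468 F3155
G1 X201.2187 Y103.5619
G1 X254.5338 Y90.0266
G1 X240.9985 Y36.7115
M5
G0 X0.0000 Y0.0000

viewBox `0 0 378.9385 213.1624` with mm width/height → 1 unit = 1 mm. Flip: y_m = 213.1624 − y_svg.

**Shape 1** — `<polygon>` regular polygon, stroke `#ff00ff` → score (S455, F2203). Machine vertices: (66.2226,176.9386) → (57.6972,191.5594) → (68.9680,204.1856) → (84.4590,197.3682) → (82.7622,180.5286) → (66.2226,176.9386). Closed: final G1 returns to the first vertex.

**Shape 2** — `<circle>` circle, stroke `#ff00ff` → score (S455, F2203). Machine vertices: (126.9969,104.2396) → (123.4732,117.3904) → (113.8461,127.0175) → (100.6953,130.5412) → (87.5445,127.0175) → (77.9174,117.3904) → (74.3937,104.2396) → (77.9174,91.0888) → (87.5445,81.4617) → (100.6953,77.9380) → (113.8461,81.4617) → (123.4732,91.0888) → (126.9969,104.2396). Closed: final G1 returns to the first vertex.

**Shape 3** — `<polygon>` regular polygon, stroke `#ff00ff` → score (S455, F2203). Machine vertices: (357.6904,137.3050) → (368.2593,127.5395) → (367.2140,113.1878) → (355.3416,105.0569) → (341.5823,109.2696) → (336.2971,122.6536) → (343.4659,135.1305) → (357.6904,137.3050). Closed: final G1 returns to the first vertex.

**Shape 4** — `<path>` regular polygon, stroke `#0000ff` → engrave (S338, F3155). Machine vertices: (240.9985,36.7115) → (187.6834,50.2468) → (201.2187,103.5619) → (254.5338,90.0266) → (240.9985,36.7115). Closed: final G1 returns to the first vertex.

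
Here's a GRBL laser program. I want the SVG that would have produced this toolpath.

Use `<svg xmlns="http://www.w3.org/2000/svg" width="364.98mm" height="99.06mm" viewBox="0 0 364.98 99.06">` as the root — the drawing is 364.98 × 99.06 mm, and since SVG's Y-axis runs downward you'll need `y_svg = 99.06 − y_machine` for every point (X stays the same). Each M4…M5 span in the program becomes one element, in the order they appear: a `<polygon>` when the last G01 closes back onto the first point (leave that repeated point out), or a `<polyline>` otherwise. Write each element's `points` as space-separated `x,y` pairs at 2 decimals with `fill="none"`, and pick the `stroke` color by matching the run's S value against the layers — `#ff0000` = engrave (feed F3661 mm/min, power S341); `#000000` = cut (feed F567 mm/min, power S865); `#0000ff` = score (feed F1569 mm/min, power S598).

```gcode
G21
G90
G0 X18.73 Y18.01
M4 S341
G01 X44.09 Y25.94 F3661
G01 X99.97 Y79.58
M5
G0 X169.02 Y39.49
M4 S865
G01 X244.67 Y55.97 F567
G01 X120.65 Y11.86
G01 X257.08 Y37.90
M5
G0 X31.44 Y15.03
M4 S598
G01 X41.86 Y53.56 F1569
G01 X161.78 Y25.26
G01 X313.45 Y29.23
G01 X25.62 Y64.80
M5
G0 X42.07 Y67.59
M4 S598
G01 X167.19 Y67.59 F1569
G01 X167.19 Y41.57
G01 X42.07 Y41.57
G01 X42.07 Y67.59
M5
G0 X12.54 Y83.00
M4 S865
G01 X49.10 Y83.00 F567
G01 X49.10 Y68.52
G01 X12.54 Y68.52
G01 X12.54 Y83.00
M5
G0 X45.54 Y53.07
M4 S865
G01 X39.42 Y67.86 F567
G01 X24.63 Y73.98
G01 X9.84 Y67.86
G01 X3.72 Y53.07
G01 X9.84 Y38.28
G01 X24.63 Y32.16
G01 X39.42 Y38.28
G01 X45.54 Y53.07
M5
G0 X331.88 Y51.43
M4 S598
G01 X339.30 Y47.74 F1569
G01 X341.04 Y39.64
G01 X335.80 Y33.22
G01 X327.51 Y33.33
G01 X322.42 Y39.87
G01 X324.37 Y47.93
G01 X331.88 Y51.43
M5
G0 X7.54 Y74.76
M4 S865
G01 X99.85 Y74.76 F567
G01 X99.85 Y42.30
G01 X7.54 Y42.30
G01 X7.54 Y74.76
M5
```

y_svg = 99.06 − y_m.

[1] S341→`#ff0000` (engrave); open run; points: 18.73,81.05 44.09,73.12 99.97,19.48

[2] S865→`#000000` (cut); open run; points: 169.02,59.57 244.67,43.09 120.65,87.20 257.08,61.16

[3] S598→`#0000ff` (score); open run; points: 31.44,84.03 41.86,45.50 161.78,73.80 313.45,69.83 25.62,34.26

[4] S598→`#0000ff` (score); closed run; points: 42.07,31.47 167.19,31.47 167.19,57.49 42.07,57.49

[5] S865→`#000000` (cut); closed run; points: 12.54,16.06 49.10,16.06 49.10,30.54 12.54,30.54

[6] S865→`#000000` (cut); closed run; points: 45.54,45.99 39.42,31.20 24.63,25.08 9.84,31.20 3.72,45.99 9.84,60.78 24.63,66.90 39.42,60.78

[7] S598→`#0000ff` (score); closed run; points: 331.88,47.63 339.30,51.32 341.04,59.42 335.80,65.84 327.51,65.73 322.42,59.19 324.37,51.13

[8] S865→`#000000` (cut); closed run; points: 7.54,24.30 99.85,24.30 99.85,56.76 7.54,56.76

<svg xmlns="http://www.w3.org/2000/svg" width="364.98mm" height="99.06mm" viewBox="0 0 364.98 99.06">
  <polyline points="18.73,81.05 44.09,73.12 99.97,19.48" fill="none" stroke="#ff0000"/>
  <polyline points="169.02,59.57 244.67,43.09 120.65,87.20 257.08,61.16" fill="none" stroke="#000000"/>
  <polyline points="31.44,84.03 41.86,45.50 161.78,73.80 313.45,69.83 25.62,34.26" fill="none" stroke="#0000ff"/>
  <polygon points="42.07,31.47 167.19,31.47 167.19,57.49 42.07,57.49" fill="none" stroke="#0000ff"/>
  <polygon points="12.54,16.06 49.10,16.06 49.10,30.54 12.54,30.54" fill="none" stroke="#000000"/>
  <polygon points="45.54,45.99 39.42,31.20 24.63,25.08 9.84,31.20 3.72,45.99 9.84,60.78 24.63,66.90 39.42,60.78" fill="none" stroke="#000000"/>
  <polygon points="331.88,47.63 339.30,51.32 341.04,59.42 335.80,65.84 327.51,65.73 322.42,59.19 324.37,51.13" fill="none" stroke="#0000ff"/>
  <polygon points="7.54,24.30 99.85,24.30 99.85,56.76 7.54,56.76" fill="none" stroke="#000000"/>
</svg>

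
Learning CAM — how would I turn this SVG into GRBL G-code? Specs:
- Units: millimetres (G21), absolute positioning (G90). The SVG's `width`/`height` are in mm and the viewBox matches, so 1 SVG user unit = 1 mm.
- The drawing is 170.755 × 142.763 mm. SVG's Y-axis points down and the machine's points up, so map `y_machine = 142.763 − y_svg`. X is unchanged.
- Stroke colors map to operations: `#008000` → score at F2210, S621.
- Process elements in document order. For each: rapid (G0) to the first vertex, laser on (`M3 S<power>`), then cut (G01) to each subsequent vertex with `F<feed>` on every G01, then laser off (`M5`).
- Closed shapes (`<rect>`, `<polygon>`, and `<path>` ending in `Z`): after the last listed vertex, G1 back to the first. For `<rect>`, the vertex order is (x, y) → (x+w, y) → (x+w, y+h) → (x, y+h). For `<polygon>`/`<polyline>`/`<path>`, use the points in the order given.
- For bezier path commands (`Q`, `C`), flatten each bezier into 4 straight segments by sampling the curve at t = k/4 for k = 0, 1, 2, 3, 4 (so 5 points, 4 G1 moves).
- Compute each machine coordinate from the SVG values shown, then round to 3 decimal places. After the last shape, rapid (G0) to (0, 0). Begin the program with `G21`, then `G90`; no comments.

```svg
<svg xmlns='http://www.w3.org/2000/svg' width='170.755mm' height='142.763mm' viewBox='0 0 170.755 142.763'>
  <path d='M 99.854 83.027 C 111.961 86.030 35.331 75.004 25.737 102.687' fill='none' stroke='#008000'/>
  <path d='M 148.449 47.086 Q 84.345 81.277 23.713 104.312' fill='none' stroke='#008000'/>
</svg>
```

G21
G90
G0 X99.854 Y59.736
M3 S621
G01 X94.730 Y59.290 F2210
G01 X70.933 Y59.161 F2210
G01 X43.068 Y54.404 F2210
G01 X25.737 Y40.076 F2210
M5
G0 X148.449 Y95.677
M3 S621
G01 X116.614 Y79.279 F2210
G01 X85.213 Y64.275 F2210
G01 X54.246 Y50.666 F2210
G01 X23.713 Y38.451 F2210
M5
G0 X0.000 Y0.000

Since the viewBox matches the mm dimensions, user units are millimetres directly. The only transform is the Y-flip y_m = 142.763 − y_svg.

Shape 1 is a cubic bezier drawn with `<path>`. Its stroke #008000 means score at S621, F2210. After flipping Y the toolpath is (99.854,59.736) → (94.730,59.290) → (70.933,59.161) → (43.068,54.404) → (25.737,40.076).

Shape 2 is a quadratic bezier drawn with `<path>`. Its stroke #008000 means score at S621, F2210. After flipping Y the toolpath is (148.449,95.677) → (116.614,79.279) → (85.213,64.275) → (54.246,50.666) → (23.713,38.451).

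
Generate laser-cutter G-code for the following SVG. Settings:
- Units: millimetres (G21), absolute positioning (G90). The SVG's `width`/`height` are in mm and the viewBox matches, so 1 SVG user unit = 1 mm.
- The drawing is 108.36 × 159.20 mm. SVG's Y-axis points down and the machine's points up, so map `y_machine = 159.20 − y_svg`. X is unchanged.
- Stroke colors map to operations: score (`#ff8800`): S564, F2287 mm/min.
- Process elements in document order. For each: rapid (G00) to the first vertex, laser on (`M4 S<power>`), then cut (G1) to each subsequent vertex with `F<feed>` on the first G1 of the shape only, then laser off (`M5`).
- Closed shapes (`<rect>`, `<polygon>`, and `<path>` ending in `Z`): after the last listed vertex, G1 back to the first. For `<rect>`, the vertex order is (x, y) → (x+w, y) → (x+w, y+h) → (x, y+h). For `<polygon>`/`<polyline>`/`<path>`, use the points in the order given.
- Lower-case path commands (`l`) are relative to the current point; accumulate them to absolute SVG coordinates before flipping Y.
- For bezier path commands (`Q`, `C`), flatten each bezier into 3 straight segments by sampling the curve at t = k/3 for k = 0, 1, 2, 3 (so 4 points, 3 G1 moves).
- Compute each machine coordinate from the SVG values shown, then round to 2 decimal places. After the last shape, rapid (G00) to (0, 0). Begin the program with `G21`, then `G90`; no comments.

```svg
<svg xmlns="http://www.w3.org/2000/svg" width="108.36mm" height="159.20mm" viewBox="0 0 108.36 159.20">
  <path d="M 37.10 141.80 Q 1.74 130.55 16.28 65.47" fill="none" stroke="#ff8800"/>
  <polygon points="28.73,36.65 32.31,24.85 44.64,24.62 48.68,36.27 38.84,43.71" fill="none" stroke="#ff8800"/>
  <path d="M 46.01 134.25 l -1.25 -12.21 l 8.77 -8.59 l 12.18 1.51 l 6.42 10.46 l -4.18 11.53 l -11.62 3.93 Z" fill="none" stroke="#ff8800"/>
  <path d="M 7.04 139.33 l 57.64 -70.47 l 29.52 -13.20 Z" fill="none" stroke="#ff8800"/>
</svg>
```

Since the viewBox matches the mm dimensions, user units are millimetres directly. The only transform is the Y-flip y_m = 159.20 − y_svg.

Shape 1 is a quadratic bezier drawn with `<path>`. Its stroke #ff8800 means score at S564, F2287. After flipping Y the toolpath is (37.10,17.40) → (19.07,30.88) → (12.13,56.32) → (16.28,93.73).

Shape 2 is a regular polygon drawn with `<polygon>`. Its stroke #ff8800 means score at S564, F2287. After flipping Y the toolpath is (28.73,122.55) → (32.31,134.35) → (44.64,134.58) → (48.68,122.93) → (38.84,115.49) → (28.73,122.55), returning to the start.

Shape 3 is a regular polygon drawn with `<path>`. Its stroke #ff8800 means score at S564, F2287. After flipping Y the toolpath is (46.01,24.95) → (44.76,37.16) → (53.53,45.75) → (65.71,44.24) → (72.13,33.78) → (67.95,22.25) → (56.33,18.32) → (46.01,24.95), returning to the start.

Shape 4 is a closed polygon drawn with `<path>`. Its stroke #ff8800 means score at S564, F2287. After flipping Y the toolpath is (7.04,19.87) → (64.68,90.34) → (94.20,103.54) → (7.04,19.87), returning to the start.

G21
G90
G00 X37.10 Y17.40
M4 S564
G1 X19.07 Y30.88 F2287
G1 X12.13 Y56.32
G1 X16.28 Y93.73
M5
G00 X28.73 Y122.55
M4 S564
G1 X32.31 Y134.35 F2287
G1 X44.64 Y134.58
G1 X48.68 Y122.93
G1 X38.84 Y115.49
G1 X28.73 Y122.55
M5
G00 X46.01 Y24.95
M4 S564
G1 X44.76 Y37.16 F2287
G1 X53.53 Y45.75
G1 X65.71 Y44.24
G1 X72.13 Y33.78
G1 X67.95 Y22.25
G1 X56.33 Y18.32
G1 X46.01 Y24.95
M5
G00 X7.04 Y19.87
M4 S564
G1 X64.68 Y90.34 F2287
G1 X94.20 Y103.54
G1 X7.04 Y19.87
M5
G00 X0.00 Y0.00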